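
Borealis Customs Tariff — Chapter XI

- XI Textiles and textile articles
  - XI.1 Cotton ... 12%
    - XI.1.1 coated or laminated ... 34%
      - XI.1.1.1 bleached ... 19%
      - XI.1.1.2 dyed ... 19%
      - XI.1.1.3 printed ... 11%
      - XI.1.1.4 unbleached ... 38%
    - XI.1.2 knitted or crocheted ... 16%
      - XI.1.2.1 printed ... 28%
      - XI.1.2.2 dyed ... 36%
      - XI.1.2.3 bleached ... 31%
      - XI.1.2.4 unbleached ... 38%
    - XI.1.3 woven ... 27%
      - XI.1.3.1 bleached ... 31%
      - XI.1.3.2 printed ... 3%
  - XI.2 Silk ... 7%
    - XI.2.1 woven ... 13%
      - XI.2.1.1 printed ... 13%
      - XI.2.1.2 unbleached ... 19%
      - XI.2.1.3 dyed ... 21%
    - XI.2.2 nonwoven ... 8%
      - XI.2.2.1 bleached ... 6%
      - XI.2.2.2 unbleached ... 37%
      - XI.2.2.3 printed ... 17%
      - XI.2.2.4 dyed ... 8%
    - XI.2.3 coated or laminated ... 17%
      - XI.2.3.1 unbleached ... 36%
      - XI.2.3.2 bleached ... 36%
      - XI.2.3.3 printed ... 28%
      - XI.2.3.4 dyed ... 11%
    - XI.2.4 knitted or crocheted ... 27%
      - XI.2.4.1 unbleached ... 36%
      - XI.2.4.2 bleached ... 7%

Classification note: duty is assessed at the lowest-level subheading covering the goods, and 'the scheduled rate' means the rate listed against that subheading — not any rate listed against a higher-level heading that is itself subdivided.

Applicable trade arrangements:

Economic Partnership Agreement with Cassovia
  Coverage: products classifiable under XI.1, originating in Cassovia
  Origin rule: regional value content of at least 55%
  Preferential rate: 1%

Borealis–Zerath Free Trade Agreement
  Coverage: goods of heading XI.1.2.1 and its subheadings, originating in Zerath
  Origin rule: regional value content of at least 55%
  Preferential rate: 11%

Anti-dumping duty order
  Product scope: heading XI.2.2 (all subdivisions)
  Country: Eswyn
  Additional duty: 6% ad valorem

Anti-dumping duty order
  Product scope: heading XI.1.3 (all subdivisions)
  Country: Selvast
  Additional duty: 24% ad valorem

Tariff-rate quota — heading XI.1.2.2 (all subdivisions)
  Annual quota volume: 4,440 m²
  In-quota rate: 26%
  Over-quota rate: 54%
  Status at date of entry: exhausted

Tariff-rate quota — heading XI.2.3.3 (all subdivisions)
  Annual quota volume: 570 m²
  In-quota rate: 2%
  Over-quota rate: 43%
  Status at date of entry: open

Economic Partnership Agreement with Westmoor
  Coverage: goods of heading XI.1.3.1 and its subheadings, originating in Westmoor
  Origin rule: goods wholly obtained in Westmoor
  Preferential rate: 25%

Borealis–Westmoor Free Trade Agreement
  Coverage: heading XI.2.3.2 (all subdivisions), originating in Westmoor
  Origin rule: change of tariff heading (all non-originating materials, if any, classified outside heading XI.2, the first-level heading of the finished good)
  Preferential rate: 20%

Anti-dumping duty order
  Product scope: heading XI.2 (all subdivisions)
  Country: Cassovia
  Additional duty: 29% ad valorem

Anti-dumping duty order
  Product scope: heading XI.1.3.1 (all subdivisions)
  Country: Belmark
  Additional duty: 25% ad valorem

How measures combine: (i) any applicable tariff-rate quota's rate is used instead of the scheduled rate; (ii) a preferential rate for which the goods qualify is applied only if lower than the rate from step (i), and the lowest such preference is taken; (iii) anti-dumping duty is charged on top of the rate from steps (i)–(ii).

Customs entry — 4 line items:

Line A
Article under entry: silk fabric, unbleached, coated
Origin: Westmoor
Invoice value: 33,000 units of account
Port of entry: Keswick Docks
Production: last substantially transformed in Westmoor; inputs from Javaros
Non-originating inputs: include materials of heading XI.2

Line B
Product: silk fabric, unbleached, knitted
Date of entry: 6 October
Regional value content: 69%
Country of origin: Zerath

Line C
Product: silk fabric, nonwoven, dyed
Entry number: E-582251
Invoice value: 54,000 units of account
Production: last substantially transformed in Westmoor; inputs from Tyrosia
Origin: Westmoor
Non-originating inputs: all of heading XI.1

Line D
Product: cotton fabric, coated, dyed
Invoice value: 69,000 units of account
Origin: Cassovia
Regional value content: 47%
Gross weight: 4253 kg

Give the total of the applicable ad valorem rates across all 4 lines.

Line A: silk → XI.2; coated → XI.2.3; unbleached → XI.2.3.1. Scheduled 36%. Westmoor agreement on XI.1.3.1: XI.2.3.1 not covered; Westmoor agreement on XI.2.3.2: XI.2.3.1 not covered. → 36%.
Line B: silk → XI.2; knitted → XI.2.4; unbleached → XI.2.4.1. Scheduled 36%. Zerath agreement on XI.1.2.1: XI.2.4.1 not covered. → 36%.
Line C: silk → XI.2; nonwoven → XI.2.2; dyed → XI.2.2.4. Scheduled 8%. Westmoor agreement on XI.1.3.1: XI.2.2.4 not covered; Westmoor agreement on XI.2.3.2: XI.2.2.4 not covered. → 8%.
Line D: cotton → XI.1; coated → XI.1.1; dyed → XI.1.1.2. Scheduled 19%. Cassovia agreement on XI.1: RVC < 55%. → 19%.
Sum: 36% + 36% + 8% + 19% = 99%.

99%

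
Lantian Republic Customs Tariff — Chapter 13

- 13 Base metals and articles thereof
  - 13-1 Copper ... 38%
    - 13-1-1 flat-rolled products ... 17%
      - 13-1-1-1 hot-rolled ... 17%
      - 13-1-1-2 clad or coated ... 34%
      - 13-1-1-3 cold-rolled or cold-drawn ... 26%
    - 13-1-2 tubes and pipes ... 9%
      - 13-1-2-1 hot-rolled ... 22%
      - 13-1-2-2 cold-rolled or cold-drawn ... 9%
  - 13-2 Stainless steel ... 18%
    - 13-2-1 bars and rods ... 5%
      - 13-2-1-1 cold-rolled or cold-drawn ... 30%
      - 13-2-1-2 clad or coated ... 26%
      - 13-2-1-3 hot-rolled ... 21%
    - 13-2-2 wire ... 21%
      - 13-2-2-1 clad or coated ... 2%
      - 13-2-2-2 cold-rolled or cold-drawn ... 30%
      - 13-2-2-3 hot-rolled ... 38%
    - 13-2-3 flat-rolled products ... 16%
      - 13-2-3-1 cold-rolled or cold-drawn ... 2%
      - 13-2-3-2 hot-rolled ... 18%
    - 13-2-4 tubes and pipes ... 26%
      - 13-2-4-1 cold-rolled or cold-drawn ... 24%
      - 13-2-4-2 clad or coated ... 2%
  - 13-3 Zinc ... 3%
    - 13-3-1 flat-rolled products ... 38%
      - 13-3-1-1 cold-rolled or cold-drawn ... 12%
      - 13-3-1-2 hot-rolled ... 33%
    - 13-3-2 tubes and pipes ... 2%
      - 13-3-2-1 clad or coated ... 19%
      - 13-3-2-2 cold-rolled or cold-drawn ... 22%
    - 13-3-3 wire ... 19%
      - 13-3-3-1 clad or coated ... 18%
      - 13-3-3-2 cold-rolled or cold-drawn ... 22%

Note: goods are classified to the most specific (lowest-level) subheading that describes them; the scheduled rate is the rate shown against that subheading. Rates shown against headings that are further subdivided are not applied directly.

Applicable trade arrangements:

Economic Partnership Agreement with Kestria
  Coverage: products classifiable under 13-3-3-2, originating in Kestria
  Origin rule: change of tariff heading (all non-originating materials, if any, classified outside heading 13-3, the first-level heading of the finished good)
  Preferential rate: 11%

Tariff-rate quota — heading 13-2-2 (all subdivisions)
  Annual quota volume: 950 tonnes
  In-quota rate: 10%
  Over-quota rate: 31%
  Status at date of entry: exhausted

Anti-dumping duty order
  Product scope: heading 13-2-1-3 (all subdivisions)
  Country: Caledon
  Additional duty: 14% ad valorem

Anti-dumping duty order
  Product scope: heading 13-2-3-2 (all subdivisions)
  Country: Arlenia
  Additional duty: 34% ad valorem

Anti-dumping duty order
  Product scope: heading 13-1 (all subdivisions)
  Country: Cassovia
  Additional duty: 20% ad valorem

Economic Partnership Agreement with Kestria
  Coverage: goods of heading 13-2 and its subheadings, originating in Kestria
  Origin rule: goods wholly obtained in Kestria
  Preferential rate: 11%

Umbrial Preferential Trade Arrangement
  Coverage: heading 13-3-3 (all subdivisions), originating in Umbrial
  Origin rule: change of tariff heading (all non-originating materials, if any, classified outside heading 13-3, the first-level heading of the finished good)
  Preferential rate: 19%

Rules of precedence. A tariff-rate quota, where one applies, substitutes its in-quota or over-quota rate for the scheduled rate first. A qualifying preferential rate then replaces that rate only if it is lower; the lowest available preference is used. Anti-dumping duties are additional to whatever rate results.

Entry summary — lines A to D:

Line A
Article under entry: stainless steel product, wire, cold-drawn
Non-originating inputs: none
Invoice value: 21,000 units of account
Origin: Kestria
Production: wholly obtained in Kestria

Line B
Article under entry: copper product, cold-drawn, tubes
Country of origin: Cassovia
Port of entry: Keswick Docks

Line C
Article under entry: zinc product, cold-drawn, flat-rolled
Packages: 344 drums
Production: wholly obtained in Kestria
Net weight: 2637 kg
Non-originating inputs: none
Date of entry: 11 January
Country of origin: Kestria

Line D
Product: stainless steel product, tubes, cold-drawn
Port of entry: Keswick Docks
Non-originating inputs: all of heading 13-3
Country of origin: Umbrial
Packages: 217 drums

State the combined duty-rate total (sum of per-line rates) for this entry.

76%

Line A: stainless steel → 13-2; wire → 13-2-2; cold-drawn → 13-2-2-2. Scheduled 30%. quota on 13-2-2 exhausted → over-quota 31%; Kestria agreement on 13-3-3-2: 13-2-2-2 not covered; Kestria agreement on 13-2: wholly obtained → 11% available; preferential 11%. → 11%.
Line B: copper → 13-1; tubes → 13-1-2; cold-drawn → 13-1-2-2. Scheduled 9%. anti-dumping (Cassovia, 13-1): +20%; total 9% + 20% = 29%. → 29%.
Line C: zinc → 13-3; flat-rolled → 13-3-1; cold-drawn → 13-3-1-1. Scheduled 12%. Kestria agreement on 13-3-3-2: 13-3-1-1 not covered; Kestria agreement on 13-2: 13-3-1-1 not covered. → 12%.
Line D: stainless steel → 13-2; tubes → 13-2-4; cold-drawn → 13-2-4-1. Scheduled 24%. Umbrial agreement on 13-3-3: 13-2-4-1 not covered. → 24%.
Sum: 11% + 29% + 12% + 24% = 76%.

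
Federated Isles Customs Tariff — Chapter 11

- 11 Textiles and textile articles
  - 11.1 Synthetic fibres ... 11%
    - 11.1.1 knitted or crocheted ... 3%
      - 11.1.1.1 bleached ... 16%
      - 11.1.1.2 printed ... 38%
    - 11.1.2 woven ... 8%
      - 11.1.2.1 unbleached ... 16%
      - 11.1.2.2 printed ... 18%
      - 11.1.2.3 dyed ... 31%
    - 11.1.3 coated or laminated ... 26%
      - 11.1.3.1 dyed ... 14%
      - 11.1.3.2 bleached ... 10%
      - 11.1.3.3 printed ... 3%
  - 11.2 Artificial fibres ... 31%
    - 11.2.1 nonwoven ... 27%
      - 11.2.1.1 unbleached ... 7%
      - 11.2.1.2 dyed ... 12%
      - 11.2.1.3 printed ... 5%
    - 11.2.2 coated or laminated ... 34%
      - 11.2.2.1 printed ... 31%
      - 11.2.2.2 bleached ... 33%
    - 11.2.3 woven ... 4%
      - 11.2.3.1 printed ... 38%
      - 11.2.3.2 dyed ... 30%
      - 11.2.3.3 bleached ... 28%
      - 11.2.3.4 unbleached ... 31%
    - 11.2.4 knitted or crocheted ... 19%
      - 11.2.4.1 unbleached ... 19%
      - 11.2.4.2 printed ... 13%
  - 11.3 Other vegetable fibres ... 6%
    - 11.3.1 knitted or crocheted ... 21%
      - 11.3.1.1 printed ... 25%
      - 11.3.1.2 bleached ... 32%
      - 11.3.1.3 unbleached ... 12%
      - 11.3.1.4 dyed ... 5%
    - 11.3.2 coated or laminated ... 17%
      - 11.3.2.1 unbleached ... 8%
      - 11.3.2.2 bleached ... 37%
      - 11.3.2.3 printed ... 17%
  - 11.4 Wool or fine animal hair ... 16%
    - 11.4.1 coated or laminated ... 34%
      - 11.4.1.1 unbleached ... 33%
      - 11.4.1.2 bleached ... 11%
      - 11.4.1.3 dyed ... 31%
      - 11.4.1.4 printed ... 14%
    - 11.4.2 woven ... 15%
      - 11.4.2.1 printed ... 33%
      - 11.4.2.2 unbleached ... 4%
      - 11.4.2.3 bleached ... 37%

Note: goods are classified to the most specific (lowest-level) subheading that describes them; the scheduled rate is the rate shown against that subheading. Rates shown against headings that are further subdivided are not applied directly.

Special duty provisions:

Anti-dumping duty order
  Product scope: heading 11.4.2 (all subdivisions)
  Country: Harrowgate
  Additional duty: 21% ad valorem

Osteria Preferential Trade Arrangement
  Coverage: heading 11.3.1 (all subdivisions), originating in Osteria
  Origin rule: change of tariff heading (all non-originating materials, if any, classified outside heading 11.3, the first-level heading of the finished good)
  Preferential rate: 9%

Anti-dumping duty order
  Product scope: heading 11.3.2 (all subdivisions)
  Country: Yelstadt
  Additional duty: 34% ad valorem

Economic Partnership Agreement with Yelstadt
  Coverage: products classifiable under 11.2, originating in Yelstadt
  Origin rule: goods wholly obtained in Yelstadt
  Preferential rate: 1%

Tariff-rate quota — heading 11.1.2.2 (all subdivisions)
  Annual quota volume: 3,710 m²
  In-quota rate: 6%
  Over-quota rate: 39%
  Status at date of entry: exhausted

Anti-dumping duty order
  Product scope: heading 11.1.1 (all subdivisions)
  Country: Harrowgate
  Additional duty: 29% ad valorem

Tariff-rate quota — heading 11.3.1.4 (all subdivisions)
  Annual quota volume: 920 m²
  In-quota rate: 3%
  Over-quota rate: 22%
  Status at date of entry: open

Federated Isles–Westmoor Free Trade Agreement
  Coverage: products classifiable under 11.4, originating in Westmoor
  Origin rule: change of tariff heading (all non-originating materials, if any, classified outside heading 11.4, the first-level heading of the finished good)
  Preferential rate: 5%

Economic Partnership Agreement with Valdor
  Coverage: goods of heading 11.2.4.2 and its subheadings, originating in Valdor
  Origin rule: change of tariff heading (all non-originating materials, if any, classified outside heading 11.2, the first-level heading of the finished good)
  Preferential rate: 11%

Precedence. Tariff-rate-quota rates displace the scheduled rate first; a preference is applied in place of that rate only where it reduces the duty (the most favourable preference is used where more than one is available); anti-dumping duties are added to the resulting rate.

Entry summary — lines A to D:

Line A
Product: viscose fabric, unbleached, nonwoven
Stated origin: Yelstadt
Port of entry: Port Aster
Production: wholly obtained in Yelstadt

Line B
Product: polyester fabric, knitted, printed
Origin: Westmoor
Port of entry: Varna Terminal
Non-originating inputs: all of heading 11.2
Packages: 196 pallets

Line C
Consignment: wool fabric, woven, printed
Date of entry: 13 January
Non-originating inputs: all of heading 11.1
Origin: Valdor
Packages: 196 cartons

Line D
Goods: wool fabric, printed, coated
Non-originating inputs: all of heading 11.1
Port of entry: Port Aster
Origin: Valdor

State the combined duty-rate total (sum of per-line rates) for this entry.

86%

Line A: viscose → 11.2; nonwoven → 11.2.1; unbleached → 11.2.1.1. Scheduled 7%. Yelstadt agreement on 11.2: wholly obtained → 1% available; preferential 1%. → 1%.
Line B: polyester → 11.1; knitted → 11.1.1; printed → 11.1.1.2. Scheduled 38%. Westmoor agreement on 11.4: 11.1.1.2 not covered. → 38%.
Line C: wool → 11.4; woven → 11.4.2; printed → 11.4.2.1. Scheduled 33%. Valdor agreement on 11.2.4.2: 11.4.2.1 not covered. → 33%.
Line D: wool → 11.4; coated → 11.4.1; printed → 11.4.1.4. Scheduled 14%. Valdor agreement on 11.2.4.2: 11.4.1.4 not covered. → 14%.
Sum: 1% + 38% + 33% + 14% = 86%.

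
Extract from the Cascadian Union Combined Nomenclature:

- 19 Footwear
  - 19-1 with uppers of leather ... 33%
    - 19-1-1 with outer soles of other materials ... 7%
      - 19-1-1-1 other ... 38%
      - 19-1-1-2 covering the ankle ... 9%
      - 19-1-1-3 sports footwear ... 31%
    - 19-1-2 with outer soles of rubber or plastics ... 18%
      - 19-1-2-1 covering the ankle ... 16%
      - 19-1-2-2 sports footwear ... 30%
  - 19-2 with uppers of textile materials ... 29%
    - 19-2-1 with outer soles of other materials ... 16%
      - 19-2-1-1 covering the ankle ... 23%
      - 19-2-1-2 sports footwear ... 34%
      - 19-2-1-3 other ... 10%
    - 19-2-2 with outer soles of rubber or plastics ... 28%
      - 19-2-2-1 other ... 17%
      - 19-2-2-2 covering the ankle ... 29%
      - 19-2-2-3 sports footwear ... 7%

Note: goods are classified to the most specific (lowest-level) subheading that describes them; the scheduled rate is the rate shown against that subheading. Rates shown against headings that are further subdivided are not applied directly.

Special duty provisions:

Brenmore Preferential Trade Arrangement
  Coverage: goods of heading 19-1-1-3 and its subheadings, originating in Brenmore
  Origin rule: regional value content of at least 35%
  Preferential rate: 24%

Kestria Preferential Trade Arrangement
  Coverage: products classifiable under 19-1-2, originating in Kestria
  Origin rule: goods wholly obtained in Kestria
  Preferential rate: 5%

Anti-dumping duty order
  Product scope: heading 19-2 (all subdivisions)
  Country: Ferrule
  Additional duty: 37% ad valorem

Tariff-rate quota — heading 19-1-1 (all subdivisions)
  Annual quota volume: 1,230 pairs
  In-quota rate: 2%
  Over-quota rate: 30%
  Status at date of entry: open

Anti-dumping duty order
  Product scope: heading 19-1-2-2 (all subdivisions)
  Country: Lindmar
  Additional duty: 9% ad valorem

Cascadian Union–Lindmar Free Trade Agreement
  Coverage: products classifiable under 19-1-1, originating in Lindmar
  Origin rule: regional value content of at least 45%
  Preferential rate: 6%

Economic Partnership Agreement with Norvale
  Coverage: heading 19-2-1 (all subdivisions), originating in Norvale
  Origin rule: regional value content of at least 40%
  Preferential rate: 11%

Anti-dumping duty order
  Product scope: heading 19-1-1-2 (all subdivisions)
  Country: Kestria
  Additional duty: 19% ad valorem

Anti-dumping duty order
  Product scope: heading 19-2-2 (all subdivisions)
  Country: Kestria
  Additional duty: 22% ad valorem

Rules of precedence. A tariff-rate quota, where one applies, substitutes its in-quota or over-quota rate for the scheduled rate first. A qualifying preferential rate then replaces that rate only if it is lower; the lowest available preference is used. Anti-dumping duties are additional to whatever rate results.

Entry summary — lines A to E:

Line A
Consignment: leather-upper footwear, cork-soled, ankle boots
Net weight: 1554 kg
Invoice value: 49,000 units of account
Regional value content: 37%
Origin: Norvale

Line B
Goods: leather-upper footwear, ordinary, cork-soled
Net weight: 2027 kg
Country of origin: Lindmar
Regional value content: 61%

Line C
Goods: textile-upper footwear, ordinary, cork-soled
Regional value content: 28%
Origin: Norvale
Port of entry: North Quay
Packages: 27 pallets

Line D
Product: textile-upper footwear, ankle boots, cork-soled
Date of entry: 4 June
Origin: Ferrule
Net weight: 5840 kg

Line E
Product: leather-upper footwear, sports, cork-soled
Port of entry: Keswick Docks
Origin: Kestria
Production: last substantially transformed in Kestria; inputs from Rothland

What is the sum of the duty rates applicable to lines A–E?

Line A: leather-upper → 19-1; cork-soled → 19-1-1; ankle boots → 19-1-1-2. Scheduled 9%. quota on 19-1-1 open → in-quota 2%; Norvale agreement on 19-2-1: 19-1-1-2 not covered. → 2%.
Line B: leather-upper → 19-1; cork-soled → 19-1-1; ordinary → 19-1-1-1. Scheduled 38%. quota on 19-1-1 open → in-quota 2%; Lindmar agreement on 19-1-1: RVC ≥ 45% → 6% available; preference 6% not lower than 2% → no reduction. → 2%.
Line C: textile-upper → 19-2; cork-soled → 19-2-1; ordinary → 19-2-1-3. Scheduled 10%. Norvale agreement on 19-2-1: RVC < 40%. → 10%.
Line D: textile-upper → 19-2; cork-soled → 19-2-1; ankle boots → 19-2-1-1. Scheduled 23%. anti-dumping (Ferrule, 19-2): +37%; total 23% + 37% = 60%. → 60%.
Line E: leather-upper → 19-1; cork-soled → 19-1-1; sports → 19-1-1-3. Scheduled 31%. quota on 19-1-1 open → in-quota 2%; Kestria agreement on 19-1-2: 19-1-1-3 not covered. → 2%.
Sum: 2% + 2% + 10% + 60% + 2% = 76%.

76%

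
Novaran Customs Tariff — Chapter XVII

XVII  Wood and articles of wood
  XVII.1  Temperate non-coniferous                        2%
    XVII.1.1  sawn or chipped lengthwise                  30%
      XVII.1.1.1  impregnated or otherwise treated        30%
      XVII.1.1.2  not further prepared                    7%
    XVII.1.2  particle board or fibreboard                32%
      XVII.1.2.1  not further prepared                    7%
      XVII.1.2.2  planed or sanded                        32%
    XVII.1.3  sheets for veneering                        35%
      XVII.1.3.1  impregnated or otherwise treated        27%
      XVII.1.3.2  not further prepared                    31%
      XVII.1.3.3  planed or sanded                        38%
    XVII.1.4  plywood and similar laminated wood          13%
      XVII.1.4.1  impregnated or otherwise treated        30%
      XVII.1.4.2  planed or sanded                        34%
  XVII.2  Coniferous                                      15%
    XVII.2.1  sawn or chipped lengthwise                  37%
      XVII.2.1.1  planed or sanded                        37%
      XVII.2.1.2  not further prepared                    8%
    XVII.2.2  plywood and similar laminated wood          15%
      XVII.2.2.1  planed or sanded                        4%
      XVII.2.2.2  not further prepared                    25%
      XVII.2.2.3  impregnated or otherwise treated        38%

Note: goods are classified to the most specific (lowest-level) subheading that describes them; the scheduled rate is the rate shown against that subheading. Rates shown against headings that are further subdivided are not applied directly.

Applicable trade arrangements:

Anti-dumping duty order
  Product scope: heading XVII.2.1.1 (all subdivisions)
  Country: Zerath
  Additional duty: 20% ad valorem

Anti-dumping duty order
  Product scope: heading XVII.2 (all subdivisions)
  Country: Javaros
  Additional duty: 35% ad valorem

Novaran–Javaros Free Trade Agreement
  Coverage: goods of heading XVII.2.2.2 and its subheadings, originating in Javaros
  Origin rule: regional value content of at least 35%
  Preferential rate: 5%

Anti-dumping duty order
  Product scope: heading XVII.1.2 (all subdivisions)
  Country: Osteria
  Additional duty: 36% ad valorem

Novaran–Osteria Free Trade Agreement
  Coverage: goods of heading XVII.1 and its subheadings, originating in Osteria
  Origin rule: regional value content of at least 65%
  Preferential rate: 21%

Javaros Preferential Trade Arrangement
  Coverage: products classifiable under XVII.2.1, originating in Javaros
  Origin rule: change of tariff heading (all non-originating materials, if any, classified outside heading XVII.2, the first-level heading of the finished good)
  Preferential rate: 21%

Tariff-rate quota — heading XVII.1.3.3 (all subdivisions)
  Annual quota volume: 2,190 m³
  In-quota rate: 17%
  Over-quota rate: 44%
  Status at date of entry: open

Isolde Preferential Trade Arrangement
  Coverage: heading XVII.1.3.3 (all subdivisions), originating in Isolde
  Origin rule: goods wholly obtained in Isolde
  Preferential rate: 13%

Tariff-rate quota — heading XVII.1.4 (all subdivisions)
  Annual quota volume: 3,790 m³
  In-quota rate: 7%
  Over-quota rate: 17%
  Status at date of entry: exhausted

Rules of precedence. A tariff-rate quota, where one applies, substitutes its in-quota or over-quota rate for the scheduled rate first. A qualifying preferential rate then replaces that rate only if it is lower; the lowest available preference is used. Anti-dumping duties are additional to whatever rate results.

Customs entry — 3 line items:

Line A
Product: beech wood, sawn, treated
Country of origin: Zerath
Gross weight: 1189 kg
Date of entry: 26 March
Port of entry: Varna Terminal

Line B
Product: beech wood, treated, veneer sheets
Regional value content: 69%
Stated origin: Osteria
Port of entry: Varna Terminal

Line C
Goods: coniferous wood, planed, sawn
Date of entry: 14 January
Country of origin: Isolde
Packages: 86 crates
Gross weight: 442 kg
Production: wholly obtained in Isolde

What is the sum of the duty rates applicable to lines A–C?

88%

Line A: beech → XVII.1; sawn → XVII.1.1; treated → XVII.1.1.1. Scheduled 30%. No special measure applies. → 30%.
Line B: beech → XVII.1; veneer sheets → XVII.1.3; treated → XVII.1.3.1. Scheduled 27%. Osteria agreement on XVII.1: RVC ≥ 65% → 21% available; preferential 21%. → 21%.
Line C: coniferous → XVII.2; sawn → XVII.2.1; planed → XVII.2.1.1. Scheduled 37%. Isolde agreement on XVII.1.3.3: XVII.2.1.1 not covered. → 37%.
Sum: 30% + 21% + 37% = 88%.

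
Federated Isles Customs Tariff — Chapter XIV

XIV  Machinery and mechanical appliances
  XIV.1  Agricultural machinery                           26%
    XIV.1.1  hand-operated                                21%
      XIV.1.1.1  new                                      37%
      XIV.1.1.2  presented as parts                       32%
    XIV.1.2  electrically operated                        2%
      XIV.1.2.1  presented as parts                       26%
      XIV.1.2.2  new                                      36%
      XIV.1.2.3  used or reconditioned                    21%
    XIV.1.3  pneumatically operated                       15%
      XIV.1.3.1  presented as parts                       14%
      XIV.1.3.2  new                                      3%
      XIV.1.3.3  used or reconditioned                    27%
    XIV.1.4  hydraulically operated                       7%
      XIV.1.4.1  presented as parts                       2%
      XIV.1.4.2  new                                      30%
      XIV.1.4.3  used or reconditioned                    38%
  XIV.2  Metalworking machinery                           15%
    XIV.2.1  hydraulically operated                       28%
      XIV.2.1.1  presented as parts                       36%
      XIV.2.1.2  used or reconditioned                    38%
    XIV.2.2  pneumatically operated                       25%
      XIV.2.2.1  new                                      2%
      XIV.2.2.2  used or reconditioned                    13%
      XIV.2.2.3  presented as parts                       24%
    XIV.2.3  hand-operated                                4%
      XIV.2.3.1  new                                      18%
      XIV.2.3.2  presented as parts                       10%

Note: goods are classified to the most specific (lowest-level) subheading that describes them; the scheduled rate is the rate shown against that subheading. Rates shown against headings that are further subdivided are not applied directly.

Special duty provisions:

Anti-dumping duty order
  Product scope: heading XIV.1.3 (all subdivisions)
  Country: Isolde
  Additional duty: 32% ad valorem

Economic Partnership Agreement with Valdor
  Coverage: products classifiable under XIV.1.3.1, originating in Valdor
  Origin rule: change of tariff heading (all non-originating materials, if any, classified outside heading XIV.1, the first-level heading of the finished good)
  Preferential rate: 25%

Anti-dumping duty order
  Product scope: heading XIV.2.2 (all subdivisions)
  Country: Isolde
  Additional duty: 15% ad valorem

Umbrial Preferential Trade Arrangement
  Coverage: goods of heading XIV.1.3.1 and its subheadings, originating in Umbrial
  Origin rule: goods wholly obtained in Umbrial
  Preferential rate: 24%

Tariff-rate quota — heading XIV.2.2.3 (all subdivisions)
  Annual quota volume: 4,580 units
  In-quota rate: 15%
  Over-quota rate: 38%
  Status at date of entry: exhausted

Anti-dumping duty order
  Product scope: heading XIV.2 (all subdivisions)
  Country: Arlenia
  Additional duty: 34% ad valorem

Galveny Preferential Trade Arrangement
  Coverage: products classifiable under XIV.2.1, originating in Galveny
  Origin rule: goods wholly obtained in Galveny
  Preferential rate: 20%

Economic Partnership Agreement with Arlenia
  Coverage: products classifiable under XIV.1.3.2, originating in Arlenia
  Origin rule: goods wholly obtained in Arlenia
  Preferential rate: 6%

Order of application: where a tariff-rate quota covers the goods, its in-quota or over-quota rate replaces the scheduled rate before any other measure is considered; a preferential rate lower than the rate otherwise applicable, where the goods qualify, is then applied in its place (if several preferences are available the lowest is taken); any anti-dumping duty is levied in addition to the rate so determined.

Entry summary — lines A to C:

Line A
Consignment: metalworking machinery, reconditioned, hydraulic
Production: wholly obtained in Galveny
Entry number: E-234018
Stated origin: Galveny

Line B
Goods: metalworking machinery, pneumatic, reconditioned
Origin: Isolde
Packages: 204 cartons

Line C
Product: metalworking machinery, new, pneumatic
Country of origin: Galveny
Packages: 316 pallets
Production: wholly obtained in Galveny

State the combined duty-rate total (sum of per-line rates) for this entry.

Line A: metalworking → XIV.2; hydraulic → XIV.2.1; reconditioned → XIV.2.1.2. Scheduled 38%. Galveny agreement on XIV.2.1: wholly obtained → 20% available; preferential 20%. → 20%.
Line B: metalworking → XIV.2; pneumatic → XIV.2.2; reconditioned → XIV.2.2.2. Scheduled 13%. anti-dumping (Isolde, XIV.2.2): +15%; total 13% + 15% = 28%. → 28%.
Line C: metalworking → XIV.2; pneumatic → XIV.2.2; new → XIV.2.2.1. Scheduled 2%. Galveny agreement on XIV.2.1: XIV.2.2.1 not covered. → 2%.
Sum: 20% + 28% + 2% = 50%.

50%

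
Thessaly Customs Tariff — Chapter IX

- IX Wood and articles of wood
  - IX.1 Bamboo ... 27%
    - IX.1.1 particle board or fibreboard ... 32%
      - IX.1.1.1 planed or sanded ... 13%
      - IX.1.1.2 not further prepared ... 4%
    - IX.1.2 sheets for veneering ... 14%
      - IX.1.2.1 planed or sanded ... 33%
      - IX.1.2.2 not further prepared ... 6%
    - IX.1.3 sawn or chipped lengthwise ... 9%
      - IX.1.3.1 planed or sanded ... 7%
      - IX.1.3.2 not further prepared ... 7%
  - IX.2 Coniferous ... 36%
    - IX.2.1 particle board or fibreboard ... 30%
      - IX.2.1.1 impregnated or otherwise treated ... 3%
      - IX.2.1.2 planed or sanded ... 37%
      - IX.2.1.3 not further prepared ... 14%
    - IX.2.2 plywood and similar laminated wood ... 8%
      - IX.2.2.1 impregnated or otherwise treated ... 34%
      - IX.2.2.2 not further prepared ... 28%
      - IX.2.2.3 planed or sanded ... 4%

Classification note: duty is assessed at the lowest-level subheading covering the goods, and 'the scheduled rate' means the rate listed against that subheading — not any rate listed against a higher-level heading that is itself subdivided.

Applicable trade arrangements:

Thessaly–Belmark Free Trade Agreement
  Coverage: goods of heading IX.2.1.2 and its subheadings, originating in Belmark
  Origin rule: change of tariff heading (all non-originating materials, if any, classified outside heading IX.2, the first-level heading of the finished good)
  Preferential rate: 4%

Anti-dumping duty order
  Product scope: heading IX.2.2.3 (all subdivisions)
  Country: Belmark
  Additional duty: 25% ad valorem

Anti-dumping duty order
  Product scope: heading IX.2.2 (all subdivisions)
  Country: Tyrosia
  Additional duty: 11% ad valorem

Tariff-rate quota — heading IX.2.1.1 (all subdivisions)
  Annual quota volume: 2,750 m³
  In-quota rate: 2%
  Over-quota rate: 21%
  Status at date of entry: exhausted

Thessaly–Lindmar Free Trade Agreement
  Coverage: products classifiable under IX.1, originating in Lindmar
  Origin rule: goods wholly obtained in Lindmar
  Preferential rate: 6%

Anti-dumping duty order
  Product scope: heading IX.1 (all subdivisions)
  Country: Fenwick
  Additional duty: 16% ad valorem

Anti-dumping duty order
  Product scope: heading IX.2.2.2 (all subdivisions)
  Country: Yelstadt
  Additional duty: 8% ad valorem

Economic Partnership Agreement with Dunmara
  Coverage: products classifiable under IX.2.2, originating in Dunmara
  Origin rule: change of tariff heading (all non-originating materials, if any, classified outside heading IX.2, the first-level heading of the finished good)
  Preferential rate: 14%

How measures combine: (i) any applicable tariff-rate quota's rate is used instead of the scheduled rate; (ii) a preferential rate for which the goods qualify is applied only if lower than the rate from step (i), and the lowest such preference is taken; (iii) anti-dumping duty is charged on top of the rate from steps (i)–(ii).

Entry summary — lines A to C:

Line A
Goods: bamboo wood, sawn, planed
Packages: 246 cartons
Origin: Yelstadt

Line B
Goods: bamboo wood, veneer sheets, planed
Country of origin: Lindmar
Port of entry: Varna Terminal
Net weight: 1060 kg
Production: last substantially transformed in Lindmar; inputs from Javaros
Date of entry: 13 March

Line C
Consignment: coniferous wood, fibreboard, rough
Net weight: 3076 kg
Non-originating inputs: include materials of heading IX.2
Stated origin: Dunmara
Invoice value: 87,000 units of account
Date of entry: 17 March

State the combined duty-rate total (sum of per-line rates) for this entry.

54%

Line A: bamboo → IX.1; sawn → IX.1.3; planed → IX.1.3.1. Scheduled 7%. No special measure applies. → 7%.
Line B: bamboo → IX.1; veneer sheets → IX.1.2; planed → IX.1.2.1. Scheduled 33%. Lindmar agreement on IX.1: not wholly obtained. → 33%.
Line C: coniferous → IX.2; fibreboard → IX.2.1; rough → IX.2.1.3. Scheduled 14%. Dunmara agreement on IX.2.2: IX.2.1.3 not covered. → 14%.
Sum: 7% + 33% + 14% = 54%.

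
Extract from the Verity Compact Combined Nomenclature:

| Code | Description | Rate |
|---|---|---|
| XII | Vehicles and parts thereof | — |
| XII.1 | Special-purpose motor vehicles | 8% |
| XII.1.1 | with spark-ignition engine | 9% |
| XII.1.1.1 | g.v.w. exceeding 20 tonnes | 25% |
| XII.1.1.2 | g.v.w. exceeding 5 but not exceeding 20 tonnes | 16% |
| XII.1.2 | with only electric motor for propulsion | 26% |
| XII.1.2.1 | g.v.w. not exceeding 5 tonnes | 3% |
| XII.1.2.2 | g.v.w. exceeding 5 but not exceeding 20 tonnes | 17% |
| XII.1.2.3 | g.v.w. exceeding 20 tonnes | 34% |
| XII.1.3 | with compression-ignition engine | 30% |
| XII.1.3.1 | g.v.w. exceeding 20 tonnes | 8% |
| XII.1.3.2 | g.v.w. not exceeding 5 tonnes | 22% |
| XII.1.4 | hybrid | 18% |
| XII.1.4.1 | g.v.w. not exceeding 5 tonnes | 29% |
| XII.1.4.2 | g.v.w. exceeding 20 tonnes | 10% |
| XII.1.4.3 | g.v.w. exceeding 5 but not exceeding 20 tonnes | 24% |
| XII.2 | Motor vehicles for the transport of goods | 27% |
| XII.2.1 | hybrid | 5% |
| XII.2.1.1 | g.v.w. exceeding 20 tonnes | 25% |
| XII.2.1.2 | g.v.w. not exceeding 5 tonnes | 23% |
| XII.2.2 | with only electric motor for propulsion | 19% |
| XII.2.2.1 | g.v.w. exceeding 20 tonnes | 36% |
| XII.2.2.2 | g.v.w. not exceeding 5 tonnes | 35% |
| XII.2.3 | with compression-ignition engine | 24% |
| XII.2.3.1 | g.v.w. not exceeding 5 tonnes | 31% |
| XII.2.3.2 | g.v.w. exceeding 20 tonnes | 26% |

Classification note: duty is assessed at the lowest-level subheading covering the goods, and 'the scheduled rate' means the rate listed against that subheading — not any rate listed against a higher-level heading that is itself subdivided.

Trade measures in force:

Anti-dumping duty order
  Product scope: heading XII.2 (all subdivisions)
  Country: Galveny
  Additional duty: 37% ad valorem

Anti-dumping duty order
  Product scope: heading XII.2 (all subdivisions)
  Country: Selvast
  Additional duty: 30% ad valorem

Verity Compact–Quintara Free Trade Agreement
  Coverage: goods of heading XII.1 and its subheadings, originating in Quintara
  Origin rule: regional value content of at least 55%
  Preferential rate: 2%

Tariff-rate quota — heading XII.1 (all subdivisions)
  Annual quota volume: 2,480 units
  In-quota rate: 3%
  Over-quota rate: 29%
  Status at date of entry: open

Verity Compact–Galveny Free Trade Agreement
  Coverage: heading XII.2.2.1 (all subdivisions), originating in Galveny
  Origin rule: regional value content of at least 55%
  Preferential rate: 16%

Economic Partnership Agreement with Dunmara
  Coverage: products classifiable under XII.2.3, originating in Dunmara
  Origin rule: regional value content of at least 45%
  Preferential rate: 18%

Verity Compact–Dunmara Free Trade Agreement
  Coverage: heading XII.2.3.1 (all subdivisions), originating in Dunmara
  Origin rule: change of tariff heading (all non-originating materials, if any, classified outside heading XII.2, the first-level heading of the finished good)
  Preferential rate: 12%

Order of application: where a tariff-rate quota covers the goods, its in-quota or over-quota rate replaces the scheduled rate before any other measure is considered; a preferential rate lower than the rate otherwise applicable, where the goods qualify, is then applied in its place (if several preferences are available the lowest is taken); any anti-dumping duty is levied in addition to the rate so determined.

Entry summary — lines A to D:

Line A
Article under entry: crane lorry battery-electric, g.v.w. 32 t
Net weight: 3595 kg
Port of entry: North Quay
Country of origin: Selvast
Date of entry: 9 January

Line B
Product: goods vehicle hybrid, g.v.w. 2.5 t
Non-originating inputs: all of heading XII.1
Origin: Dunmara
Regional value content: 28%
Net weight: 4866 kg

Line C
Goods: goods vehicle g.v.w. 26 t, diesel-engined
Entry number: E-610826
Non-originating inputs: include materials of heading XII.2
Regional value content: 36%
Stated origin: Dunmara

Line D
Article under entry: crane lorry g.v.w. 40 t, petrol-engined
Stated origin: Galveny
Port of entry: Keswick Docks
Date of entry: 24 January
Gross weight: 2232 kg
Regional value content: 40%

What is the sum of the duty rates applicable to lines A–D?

Line A: crane lorry → XII.1; battery-electric → XII.1.2; g.v.w. 32 t → XII.1.2.3. Scheduled 34%. quota on XII.1 open → in-quota 3%. → 3%.
Line B: goods vehicle → XII.2; hybrid → XII.2.1; g.v.w. 2.5 t → XII.2.1.2. Scheduled 23%. Dunmara agreement on XII.2.3: XII.2.1.2 not covered; Dunmara agreement on XII.2.3.1: XII.2.1.2 not covered. → 23%.
Line C: goods vehicle → XII.2; diesel-engined → XII.2.3; g.v.w. 26 t → XII.2.3.2. Scheduled 26%. Dunmara agreement on XII.2.3: RVC < 45%; Dunmara agreement on XII.2.3.1: XII.2.3.2 not covered. → 26%.
Line D: crane lorry → XII.1; petrol-engined → XII.1.1; g.v.w. 40 t → XII.1.1.1. Scheduled 25%. quota on XII.1 open → in-quota 3%; Galveny agreement on XII.2.2.1: XII.1.1.1 not covered. → 3%.
Sum: 3% + 23% + 26% + 3% = 55%.

55%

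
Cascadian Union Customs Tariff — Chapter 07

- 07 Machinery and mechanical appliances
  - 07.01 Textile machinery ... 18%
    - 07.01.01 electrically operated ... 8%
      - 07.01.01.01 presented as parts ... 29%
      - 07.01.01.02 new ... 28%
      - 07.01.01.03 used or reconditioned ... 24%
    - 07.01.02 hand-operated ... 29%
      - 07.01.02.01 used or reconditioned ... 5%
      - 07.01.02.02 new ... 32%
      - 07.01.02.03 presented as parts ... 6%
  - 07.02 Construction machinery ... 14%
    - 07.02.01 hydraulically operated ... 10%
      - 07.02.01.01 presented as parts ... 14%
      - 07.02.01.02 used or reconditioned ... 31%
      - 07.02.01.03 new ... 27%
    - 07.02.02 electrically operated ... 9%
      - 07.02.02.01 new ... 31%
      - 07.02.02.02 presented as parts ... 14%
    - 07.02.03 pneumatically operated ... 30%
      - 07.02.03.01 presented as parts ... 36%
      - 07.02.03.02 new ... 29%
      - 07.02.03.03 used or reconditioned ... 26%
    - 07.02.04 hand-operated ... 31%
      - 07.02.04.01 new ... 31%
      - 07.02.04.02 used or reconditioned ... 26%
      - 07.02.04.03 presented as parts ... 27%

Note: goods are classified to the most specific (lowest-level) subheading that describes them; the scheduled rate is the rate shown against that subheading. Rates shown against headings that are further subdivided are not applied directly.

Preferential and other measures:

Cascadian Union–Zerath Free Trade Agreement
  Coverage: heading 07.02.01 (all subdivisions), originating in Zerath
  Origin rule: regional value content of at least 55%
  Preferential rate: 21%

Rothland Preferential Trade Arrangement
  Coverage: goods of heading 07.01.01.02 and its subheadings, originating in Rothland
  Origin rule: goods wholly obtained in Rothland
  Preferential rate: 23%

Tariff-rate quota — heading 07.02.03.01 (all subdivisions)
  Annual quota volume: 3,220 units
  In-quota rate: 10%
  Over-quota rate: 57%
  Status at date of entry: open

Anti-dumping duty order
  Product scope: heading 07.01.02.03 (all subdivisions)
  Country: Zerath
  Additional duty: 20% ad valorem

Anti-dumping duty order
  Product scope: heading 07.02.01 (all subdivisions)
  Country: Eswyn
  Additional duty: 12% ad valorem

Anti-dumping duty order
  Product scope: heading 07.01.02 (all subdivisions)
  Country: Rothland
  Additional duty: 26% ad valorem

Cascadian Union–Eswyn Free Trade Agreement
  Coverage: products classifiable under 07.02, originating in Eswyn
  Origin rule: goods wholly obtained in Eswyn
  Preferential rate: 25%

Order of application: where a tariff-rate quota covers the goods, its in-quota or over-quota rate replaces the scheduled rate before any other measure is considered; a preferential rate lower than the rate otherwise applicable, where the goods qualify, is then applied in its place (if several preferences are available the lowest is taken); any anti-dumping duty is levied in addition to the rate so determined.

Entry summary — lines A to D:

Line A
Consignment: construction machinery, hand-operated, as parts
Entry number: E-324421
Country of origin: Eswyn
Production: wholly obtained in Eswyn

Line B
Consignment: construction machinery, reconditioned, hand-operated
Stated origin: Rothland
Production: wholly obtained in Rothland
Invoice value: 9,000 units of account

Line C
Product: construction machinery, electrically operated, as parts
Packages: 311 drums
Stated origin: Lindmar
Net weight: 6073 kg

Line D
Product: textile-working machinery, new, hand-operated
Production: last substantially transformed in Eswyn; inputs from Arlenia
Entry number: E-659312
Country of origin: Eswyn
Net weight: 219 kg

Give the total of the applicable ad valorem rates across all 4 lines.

Line A: construction → 07.02; hand-operated → 07.02.04; as parts → 07.02.04.03. Scheduled 27%. Eswyn agreement on 07.02: wholly obtained → 25% available; preferential 25%. → 25%.
Line B: construction → 07.02; hand-operated → 07.02.04; reconditioned → 07.02.04.02. Scheduled 26%. Rothland agreement on 07.01.01.02: 07.02.04.02 not covered. → 26%.
Line C: construction → 07.02; electrically operated → 07.02.02; as parts → 07.02.02.02. Scheduled 14%. No special measure applies. → 14%.
Line D: textile-working → 07.01; hand-operated → 07.01.02; new → 07.01.02.02. Scheduled 32%. Eswyn agreement on 07.02: 07.01.02.02 not covered. → 32%.
Sum: 25% + 26% + 14% + 32% = 97%.

97%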